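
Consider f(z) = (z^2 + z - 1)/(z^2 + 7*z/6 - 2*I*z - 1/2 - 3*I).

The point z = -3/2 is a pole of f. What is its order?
Factor the denominator:
  z^2 + 7*z/6 - 2*I*z - 1/2 - 3*I = (z + 3/2)*(z - 1/3 - 2*I)

The numerator P(z) = z^2 + z - 1 has P(-3/2) = -1/4 ≠ 0, so no factor of (z + 3/2) cancels.
Near z = -3/2 we can therefore write f(z) = g(z)/(z + 3/2) with g analytic at -3/2 and g(-3/2) ≠ 0 (g is the numerator divided by the remaining denominator factors).

Hence z = -3/2 is a pole of order 1.

Final answer: 1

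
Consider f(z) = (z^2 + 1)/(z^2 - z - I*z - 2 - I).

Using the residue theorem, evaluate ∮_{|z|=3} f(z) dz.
By the residue theorem, ∮_C f(z) dz = 2πi · (sum of the residues of f at the poles inside |z| = 3).

The denominator factors as (z - 2 - I)*(z + 1), so the singularities of f are simple poles at z = 2 + I, z = -1.
  |2 + I|² = 5 < 9 = 3², so this pole is inside the contour.
  |-1|² = 1 < 9 = 3², so this pole is inside the contour.

With P(z) = z^2 + 1 and Q(z) = z^2 - z - I*z - 2 - I, each pole is simple, so Res(f, z₀) = P(z₀)/Q'(z₀) with Q'(z) = 2*z - 1 - I.
  Res(f, 2 + I) = P(2 + I)/Q'(2 + I) = (4 + 4*I)/(3 + I) = 8/5 + 4*I/5
  Res(f, -1) = P(-1)/Q'(-1) = (2)/(-3 - I) = -3/5 + I/5

Sum of residues inside C: 1 + I
∮_C f(z) dz = 2πi · (1 + I) = pi*(-2 + 2*I)

Final answer: pi*(-2 + 2*I)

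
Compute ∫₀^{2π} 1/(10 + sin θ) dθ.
2*sqrt(11)*pi/33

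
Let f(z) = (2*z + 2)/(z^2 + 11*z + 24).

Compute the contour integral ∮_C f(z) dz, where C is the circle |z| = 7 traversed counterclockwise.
By the residue theorem, ∮_C f(z) dz = 2πi · (sum of the residues of f at the poles inside |z| = 7).

The denominator factors as (z + 3)*(z + 8), so the singularities of f are simple poles at z = -3, z = -8.
  |-3|² = 9 < 49 = 7², so this pole is inside the contour.
  |-8|² = 64 > 49 = 7², so this pole is outside the contour.

With P(z) = 2*z + 2 and Q(z) = z^2 + 11*z + 24, each pole is simple, so Res(f, z₀) = P(z₀)/Q'(z₀) with Q'(z) = 2*z + 11.
  Res(f, -3) = P(-3)/Q'(-3) = (-4)/(5) = -4/5

∮_C f(z) dz = 2πi · (-4/5) = -8*I*pi/5

Final answer: -8*I*pi/5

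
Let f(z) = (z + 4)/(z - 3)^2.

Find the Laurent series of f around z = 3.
Put w = z - (3), i.e. z = w + 3. The denominator is w^2, so it suffices to rewrite the numerator in powers of w.

P(z) = z + 4
P(w + 3) = 7 + w

Dividing each term by w^2:
  f = 7/w^2 + 1/w

Substituting back w = z - 3:
  f(z) = 7/(z - 3)^2 + 1/(z - 3)

The series is finite because the numerator is a polynomial; the negative powers form the principal part, and the coefficient of 1/(z - 3) gives Res(f, 3) = 1.

Final answer: 7/(z - 3)^2 + 1/(z - 3)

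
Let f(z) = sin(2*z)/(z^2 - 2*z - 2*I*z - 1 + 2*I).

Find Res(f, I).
-I*sinh(2)/2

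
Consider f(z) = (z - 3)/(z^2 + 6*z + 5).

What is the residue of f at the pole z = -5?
Write f(z) = P(z)/Q(z) with P(z) = z - 3 and Q(z) = z^2 + 6*z + 5.
The denominator factors as Q(z) = (z + 1)*(z + 5), so z = -5 is a simple zero of Q and P is analytic there; z = -5 is therefore a simple pole and
  Res(f, z₀) = P(z₀)/Q'(z₀).

Q'(z) = 2*z + 6, so Q'(-5) = -4.
P(-5) = -8.

Res(f, -5) = (-8)/(-4) = 2

Final answer: 2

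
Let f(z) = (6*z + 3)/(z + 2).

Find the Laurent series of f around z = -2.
Put w = z - (-2), i.e. z = w - 2. The denominator is w, so it suffices to rewrite the numerator in powers of w.

P(z) = 6*z + 3
P(w - 2) = -9 + 6*w

Dividing each term by w:
  f = -9/w + 6

Substituting back w = z + 2:
  f(z) = -9/(z + 2) + 6

The series is finite because the numerator is a polynomial; the negative powers form the principal part, and the coefficient of 1/(z + 2) gives Res(f, -2) = -9.

Final answer: -9/(z + 2) + 6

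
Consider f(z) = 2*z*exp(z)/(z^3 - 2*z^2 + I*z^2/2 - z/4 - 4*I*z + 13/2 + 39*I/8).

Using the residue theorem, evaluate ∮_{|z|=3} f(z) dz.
By the residue theorem, ∮_C f(z) dz = 2πi · (sum of the residues of f at the poles inside |z| = 3).

The denominator factors as (z - 2 - 3*I/2)*(z - 3/2 + I)*(z + 3/2 + I), so the singularities of f are simple poles at z = 2 + 3*I/2, z = 3/2 - I, z = -3/2 - I.
  |2 + 3*I/2|² = 25/4 < 9 = 3², so this pole is inside the contour.
  |3/2 - I|² = 13/4 < 9 = 3², so this pole is inside the contour.
  |-3/2 - I|² = 13/4 < 9 = 3², so this pole is inside the contour.

With P(z) = 2*z*exp(z) and Q(z) = z^3 - 2*z^2 + I*z^2/2 - z/4 - 4*I*z + 13/2 + 39*I/8, each pole is simple, so Res(f, z₀) = P(z₀)/Q'(z₀) with Q'(z) = 3*z^2 - 4*z + I*z - 1/4 - 4*I.
  Res(f, 2 + 3*I/2) = P(2 + 3*I/2)/Q'(2 + 3*I/2) = ((4 + 3*I)*exp(2 + 3*I/2))/(-9/2 + 10*I) = (48/481 - 214*I/481)*exp(2 + 3*I/2)
  Res(f, 3/2 - I) = P(3/2 - I)/Q'(3/2 - I) = ((3 - 2*I)*exp(3/2 - I))/(-3/2 - 15*I/2) = (7/39 + 17*I/39)*exp(3/2 - I)
  Res(f, -3/2 - I) = P(-3/2 - I)/Q'(-3/2 - I) = ((-3 - 2*I)*exp(-3/2 - I))/(21/2 + 15*I/2) = (-31/111 + I/111)*exp(-3/2 - I)

Sum of residues inside C: (-31/111 + I/111)*exp(-3/2 - I) + (7/39 + 17*I/39)*exp(3/2 - I) + (48/481 - 214*I/481)*exp(2 + 3*I/2)
∮_C f(z) dz = 2πi · ((-31/111 + I/111)*exp(-3/2 - I) + (7/39 + 17*I/39)*exp(3/2 - I) + (48/481 - 214*I/481)*exp(2 + 3*I/2)) = pi*(-2/111 - 62*I/111)*exp(-3/2 - I) + pi*(-34/39 + 14*I/39)*exp(3/2 - I) + pi*(428/481 + 96*I/481)*exp(2 + 3*I/2)

Final answer: pi*(-2/111 - 62*I/111)*exp(-3/2 - I) + pi*(-34/39 + 14*I/39)*exp(3/2 - I) + pi*(428/481 + 96*I/481)*exp(2 + 3*I/2)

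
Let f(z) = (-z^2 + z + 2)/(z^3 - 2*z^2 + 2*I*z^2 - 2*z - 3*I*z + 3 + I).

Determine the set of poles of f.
The singularities of f are the zeros of the denominator. Factoring,
  z^3 - 2*z^2 + 2*I*z^2 - 2*z - 3*I*z + 3 + I = (z + 1 + I)*(z - 1)*(z - 2 + I)
so the candidates are z = -1 - I, z = 1, z = 2 - I.

Check the numerator P(z) = -z^2 + z + 2 at each one:
  P(-1 - I) = 1 - 3*I ≠ 0, so z = -1 - I is a (simple) pole.
  P(1) = 2 ≠ 0, so z = 1 is a (simple) pole.
  P(2 - I) = 1 + 3*I ≠ 0, so z = 2 - I is a (simple) pole.

Poles of f: {-1 - I, 1, 2 - I}

Final answer: {-1 - I, 1, 2 - I}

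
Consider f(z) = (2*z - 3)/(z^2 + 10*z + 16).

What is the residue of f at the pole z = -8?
19/6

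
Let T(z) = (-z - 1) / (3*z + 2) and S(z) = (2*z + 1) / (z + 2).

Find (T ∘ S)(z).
(T ∘ S)(z) = T(S(z)) = ((-1)*S(z) + (-1))/((3)*S(z) + (2)). Multiply numerator and denominator by z + 2:
  numerator:   (-1)*(2*z + 1) + (-1)*(z + 2) = -3*z - 3
  denominator: (3)*(2*z + 1) + (2)*(z + 2) = 8*z + 7
(T ∘ S)(z) = (-3*z - 3)/(8*z + 7)

Final answer: (-3*z - 3)/(8*z + 7)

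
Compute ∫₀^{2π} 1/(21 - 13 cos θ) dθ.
sqrt(17)*pi/34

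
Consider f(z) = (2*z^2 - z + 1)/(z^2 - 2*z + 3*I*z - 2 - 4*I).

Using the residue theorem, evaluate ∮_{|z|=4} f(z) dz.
By the residue theorem, ∮_C f(z) dz = 2πi · (sum of the residues of f at the poles inside |z| = 4).

The denominator factors as (z + 2*I)*(z - 2 + I), so the singularities of f are simple poles at z = -2*I, z = 2 - I.
  |-2*I|² = 4 < 16 = 4², so this pole is inside the contour.
  |2 - I|² = 5 < 16 = 4², so this pole is inside the contour.

With P(z) = 2*z^2 - z + 1 and Q(z) = z^2 - 2*z + 3*I*z - 2 - 4*I, each pole is simple, so Res(f, z₀) = P(z₀)/Q'(z₀) with Q'(z) = 2*z - 2 + 3*I.
  Res(f, -2*I) = P(-2*I)/Q'(-2*I) = (-7 + 2*I)/(-2 - I) = 12/5 - 11*I/5
  Res(f, 2 - I) = P(2 - I)/Q'(2 - I) = (5 - 7*I)/(2 + I) = 3/5 - 19*I/5

Sum of residues inside C: 3 - 6*I
∮_C f(z) dz = 2πi · (3 - 6*I) = pi*(12 + 6*I)

Final answer: pi*(12 + 6*I)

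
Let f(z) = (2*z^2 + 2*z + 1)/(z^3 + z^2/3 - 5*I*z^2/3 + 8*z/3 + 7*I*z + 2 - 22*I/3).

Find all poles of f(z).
The singularities of f are the zeros of the denominator. Factoring,
  z^3 + z^2/3 - 5*I*z^2/3 + 8*z/3 + 7*I*z + 2 - 22*I/3 = (z - 2/3 - 2*I/3)*(z - 1 + 2*I)*(z + 2 - 3*I)
so the candidates are z = 2/3 + 2*I/3, z = 1 - 2*I, z = -2 + 3*I.

Check the numerator P(z) = 2*z^2 + 2*z + 1 at each one:
  P(2/3 + 2*I/3) = 7/3 + 28*I/9 ≠ 0, so z = 2/3 + 2*I/3 is a (simple) pole.
  P(1 - 2*I) = -3 - 12*I ≠ 0, so z = 1 - 2*I is a (simple) pole.
  P(-2 + 3*I) = -13 - 18*I ≠ 0, so z = -2 + 3*I is a (simple) pole.

Poles of f: {-2 + 3*I, 2/3 + 2*I/3, 1 - 2*I}

Final answer: {-2 + 3*I, 2/3 + 2*I/3, 1 - 2*I}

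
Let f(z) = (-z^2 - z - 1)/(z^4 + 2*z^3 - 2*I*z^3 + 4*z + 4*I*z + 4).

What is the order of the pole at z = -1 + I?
Factor the denominator:
  z^4 + 2*z^3 - 2*I*z^3 + 4*z + 4*I*z + 4 = (z + 1 - I)^3*(z - 1 + I)

The numerator P(z) = -z^2 - z - 1 has P(-1 + I) = I ≠ 0, so no factor of (z + 1 - I) cancels.
Near z = -1 + I we can therefore write f(z) = g(z)/(z + 1 - I)^3 with g analytic at -1 + I and g(-1 + I) ≠ 0 (g is the numerator divided by the remaining denominator factors).

Hence z = -1 + I is a pole of order 3.

Final answer: 3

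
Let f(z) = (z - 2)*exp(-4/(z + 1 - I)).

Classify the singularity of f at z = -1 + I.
essential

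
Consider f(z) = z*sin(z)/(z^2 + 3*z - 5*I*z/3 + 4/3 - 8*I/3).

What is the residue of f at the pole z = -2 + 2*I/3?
Write f(z) = P(z)/Q(z) with P(z) = z*sin(z) and Q(z) = z^2 + 3*z - 5*I*z/3 + 4/3 - 8*I/3.
The denominator factors as Q(z) = (z + 2 - 2*I/3)*(z + 1 - I), so z = -2 + 2*I/3 is a simple zero of Q and P is analytic there; z = -2 + 2*I/3 is therefore a simple pole and
  Res(f, z₀) = P(z₀)/Q'(z₀).

Q'(z) = 2*z + 3 - 5*I/3, so Q'(-2 + 2*I/3) = -1 - I/3.
P(-2 + 2*I/3) = (2 - 2*I/3)*sin(2 - 2*I/3).

Res(f, -2 + 2*I/3) = ((2 - 2*I/3)*sin(2 - 2*I/3))/(-1 - I/3) = (-8/5 + 6*I/5)*sin(2 - 2*I/3)

Final answer: (-8/5 + 6*I/5)*sin(2 - 2*I/3)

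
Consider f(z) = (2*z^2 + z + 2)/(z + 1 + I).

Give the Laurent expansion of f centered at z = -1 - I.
Put w = z - (-1 - I), i.e. z = w - 1 - I. The denominator is w, so it suffices to rewrite the numerator in powers of w.

P(z) = 2*z^2 + z + 2
P(w - 1 - I) = 1 + 3*I + (-3 - 4*I)*w + 2*w^2

Dividing each term by w:
  f = (1 + 3*I)/w - 3 - 4*I + 2*w

Substituting back w = z + 1 + I:
  f(z) = (1 + 3*I)/(z + 1 + I) - 3 - 4*I + 2*(z + 1 + I)

The series is finite because the numerator is a polynomial; the negative powers form the principal part, and the coefficient of 1/(z + 1 + I) gives Res(f, -1 - I) = 1 + 3*I.

Final answer: (1 + 3*I)/(z + 1 + I) - 3 - 4*I + 2*(z + 1 + I)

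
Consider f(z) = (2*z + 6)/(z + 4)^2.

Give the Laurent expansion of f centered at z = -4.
Put w = z - (-4), i.e. z = w - 4. The denominator is w^2, so it suffices to rewrite the numerator in powers of w.

P(z) = 2*z + 6
P(w - 4) = -2 + 2*w

Dividing each term by w^2:
  f = -2/w^2 + 2/w

Substituting back w = z + 4:
  f(z) = -2/(z + 4)^2 + 2/(z + 4)

The series is finite because the numerator is a polynomial; the negative powers form the principal part, and the coefficient of 1/(z + 4) gives Res(f, -4) = 2.

Final answer: -2/(z + 4)^2 + 2/(z + 4)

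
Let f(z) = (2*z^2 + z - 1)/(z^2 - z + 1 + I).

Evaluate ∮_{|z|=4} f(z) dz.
By the residue theorem, ∮_C f(z) dz = 2πi · (sum of the residues of f at the poles inside |z| = 4).

The denominator factors as (z - I)*(z - 1 + I), so the singularities of f are simple poles at z = I, z = 1 - I.
  |I|² = 1 < 16 = 4², so this pole is inside the contour.
  |1 - I|² = 2 < 16 = 4², so this pole is inside the contour.

With P(z) = 2*z^2 + z - 1 and Q(z) = z^2 - z + 1 + I, each pole is simple, so Res(f, z₀) = P(z₀)/Q'(z₀) with Q'(z) = 2*z - 1.
  Res(f, I) = P(I)/Q'(I) = (-3 + I)/(-1 + 2*I) = 1 + I
  Res(f, 1 - I) = P(1 - I)/Q'(1 - I) = (-5*I)/(1 - 2*I) = 2 - I

Sum of residues inside C: 3
∮_C f(z) dz = 2πi · (3) = 6*I*pi

Final answer: 6*I*pi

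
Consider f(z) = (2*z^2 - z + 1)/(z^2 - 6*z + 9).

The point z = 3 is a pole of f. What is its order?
2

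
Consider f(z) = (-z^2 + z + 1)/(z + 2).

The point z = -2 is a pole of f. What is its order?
Factor the denominator:
  z + 2 = (z + 2)

The numerator P(z) = -z^2 + z + 1 has P(-2) = -5 ≠ 0, so no factor of (z + 2) cancels.
Near z = -2 we can therefore write f(z) = g(z)/(z + 2) with g analytic at -2 and g(-2) ≠ 0 (g is just the numerator).

Hence z = -2 is a pole of order 1.

Final answer: 1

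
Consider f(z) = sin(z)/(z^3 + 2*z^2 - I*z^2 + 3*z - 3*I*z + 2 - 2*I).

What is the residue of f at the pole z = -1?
Write f(z) = P(z)/Q(z) with P(z) = sin(z) and Q(z) = z^3 + 2*z^2 - I*z^2 + 3*z - 3*I*z + 2 - 2*I.
The denominator factors as Q(z) = (z + 1 + I)*(z + 1)*(z - 2*I), so z = -1 is a simple zero of Q and P is analytic there; z = -1 is therefore a simple pole and
  Res(f, z₀) = P(z₀)/Q'(z₀).

Q'(z) = 3*z^2 + 4*z - 2*I*z + 3 - 3*I, so Q'(-1) = 2 - I.
P(-1) = -sin(1).

Res(f, -1) = (-sin(1))/(2 - I) = (-2/5 - I/5)*sin(1)

Final answer: (-2/5 - I/5)*sin(1)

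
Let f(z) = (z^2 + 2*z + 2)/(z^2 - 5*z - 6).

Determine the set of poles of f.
The singularities of f are the zeros of the denominator. Factoring,
  z^2 - 5*z - 6 = (z - 6)*(z + 1)
so the candidates are z = 6, z = -1.

Check the numerator P(z) = z^2 + 2*z + 2 at each one:
  P(6) = 50 ≠ 0, so z = 6 is a (simple) pole.
  P(-1) = 1 ≠ 0, so z = -1 is a (simple) pole.

Poles of f: {-1, 6}

Final answer: {-1, 6}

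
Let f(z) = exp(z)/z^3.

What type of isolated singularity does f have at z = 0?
Write f(z) = g(z)/z^3 with g(z) = exp(z).
g is entire and g(0) = 1 ≠ 0, so no factor of (z) cancels: the Laurent expansion of f about z = 0 starts at the power -3, i.e. lim_{z→z₀} (z - z₀)^3 f(z) = 1 is finite and nonzero.
So z = 0 is a pole of order 3.

Final answer: pole of order 3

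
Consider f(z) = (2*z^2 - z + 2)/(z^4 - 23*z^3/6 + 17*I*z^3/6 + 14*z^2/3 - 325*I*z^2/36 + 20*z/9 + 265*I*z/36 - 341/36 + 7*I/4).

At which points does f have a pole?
The singularities of f are the zeros of the denominator. Factoring,
  z^4 - 23*z^3/6 + 17*I*z^3/6 + 14*z^2/3 - 325*I*z^2/36 + 20*z/9 + 265*I*z/36 - 341/36 + 7*I/4 = (z + 2/3 + I/2)*(z - 3/2 - I)*(z - 2 + I/3)*(z - 1 + 3*I)
so the candidates are z = -2/3 - I/2, z = 3/2 + I, z = 2 - I/3, z = 1 - 3*I.

Check the numerator P(z) = 2*z^2 - z + 2 at each one:
  P(-2/3 - I/2) = 55/18 + 11*I/6 ≠ 0, so z = -2/3 - I/2 is a (simple) pole.
  P(3/2 + I) = 3 + 5*I ≠ 0, so z = 3/2 + I is a (simple) pole.
  P(2 - I/3) = 70/9 - 7*I/3 ≠ 0, so z = 2 - I/3 is a (simple) pole.
  P(1 - 3*I) = -15 - 9*I ≠ 0, so z = 1 - 3*I is a (simple) pole.

Poles of f: {-2/3 - I/2, 1 - 3*I, 3/2 + I, 2 - I/3}

Final answer: {-2/3 - I/2, 1 - 3*I, 3/2 + I, 2 - I/3}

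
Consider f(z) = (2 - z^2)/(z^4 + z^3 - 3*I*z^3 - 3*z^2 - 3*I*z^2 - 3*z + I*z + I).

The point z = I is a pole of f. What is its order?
Factor the denominator:
  z^4 + z^3 - 3*I*z^3 - 3*z^2 - 3*I*z^2 - 3*z + I*z + I = (z - I)^3*(z + 1)

The numerator P(z) = 2 - z^2 has P(I) = 3 ≠ 0, so no factor of (z - I) cancels.
Near z = I we can therefore write f(z) = g(z)/(z - I)^3 with g analytic at I and g(I) ≠ 0 (g is the numerator divided by the remaining denominator factors).

Hence z = I is a pole of order 3.

Final answer: 3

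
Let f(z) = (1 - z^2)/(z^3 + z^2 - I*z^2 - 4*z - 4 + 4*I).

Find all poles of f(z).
The singularities of f are the zeros of the denominator. Factoring,
  z^3 + z^2 - I*z^2 - 4*z - 4 + 4*I = (z + 2)*(z + 1 - I)*(z - 2)
so the candidates are z = -2, z = -1 + I, z = 2.

Check the numerator P(z) = 1 - z^2 at each one:
  P(-2) = -3 ≠ 0, so z = -2 is a (simple) pole.
  P(-1 + I) = 1 + 2*I ≠ 0, so z = -1 + I is a (simple) pole.
  P(2) = -3 ≠ 0, so z = 2 is a (simple) pole.

Poles of f: {-2, -1 + I, 2}

Final answer: {-2, -1 + I, 2}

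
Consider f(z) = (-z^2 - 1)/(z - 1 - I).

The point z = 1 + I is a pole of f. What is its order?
1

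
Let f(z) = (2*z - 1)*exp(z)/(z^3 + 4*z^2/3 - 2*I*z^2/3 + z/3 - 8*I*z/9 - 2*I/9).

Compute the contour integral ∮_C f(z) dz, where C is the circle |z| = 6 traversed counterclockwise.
By the residue theorem, ∮_C f(z) dz = 2πi · (sum of the residues of f at the poles inside |z| = 6).

The denominator factors as (z - 2*I/3)*(z + 1/3)*(z + 1), so the singularities of f are simple poles at z = 2*I/3, z = -1/3, z = -1.
  |2*I/3|² = 4/9 < 36 = 6², so this pole is inside the contour.
  |-1/3|² = 1/9 < 36 = 6², so this pole is inside the contour.
  |-1|² = 1 < 36 = 6², so this pole is inside the contour.

With P(z) = (2*z - 1)*exp(z) and Q(z) = z^3 + 4*z^2/3 - 2*I*z^2/3 + z/3 - 8*I*z/9 - 2*I/9, each pole is simple, so Res(f, z₀) = P(z₀)/Q'(z₀) with Q'(z) = 3*z^2 + 8*z/3 - 4*I*z/3 + 1/3 - 8*I/9.
  Res(f, 2*I/3) = P(2*I/3)/Q'(2*I/3) = ((-1 + 4*I/3)*exp(2*I/3))/(-1/9 + 8*I/9) = (21/13 + 12*I/13)*exp(2*I/3)
  Res(f, -1/3) = P(-1/3)/Q'(-1/3) = (-5*exp(-1/3)/3)/(-2/9 - 4*I/9) = (3/2 - 3*I)*exp(-1/3)
  Res(f, -1) = P(-1)/Q'(-1) = (-3*exp(-1))/(2/3 + 4*I/9) = (-81/26 + 27*I/13)*exp(-1)

Sum of residues inside C: (3/2 - 3*I)*exp(-1/3) + (-81/26 + 27*I/13)*exp(-1) + (21/13 + 12*I/13)*exp(2*I/3)
∮_C f(z) dz = 2πi · ((3/2 - 3*I)*exp(-1/3) + (-81/26 + 27*I/13)*exp(-1) + (21/13 + 12*I/13)*exp(2*I/3)) = pi*(-54/13 - 81*I/13)*exp(-1) + pi*(-24/13 + 42*I/13)*exp(2*I/3) + pi*(6 + 3*I)*exp(-1/3)

Final answer: pi*(-54/13 - 81*I/13)*exp(-1) + pi*(-24/13 + 42*I/13)*exp(2*I/3) + pi*(6 + 3*I)*exp(-1/3)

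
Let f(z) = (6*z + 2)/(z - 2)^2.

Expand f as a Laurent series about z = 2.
14/(z - 2)^2 + 6/(z - 2)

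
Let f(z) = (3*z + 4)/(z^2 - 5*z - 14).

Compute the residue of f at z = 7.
Write f(z) = P(z)/Q(z) with P(z) = 3*z + 4 and Q(z) = z^2 - 5*z - 14.
The denominator factors as Q(z) = (z + 2)*(z - 7), so z = 7 is a simple zero of Q and P is analytic there; z = 7 is therefore a simple pole and
  Res(f, z₀) = P(z₀)/Q'(z₀).

Q'(z) = 2*z - 5, so Q'(7) = 9.
P(7) = 25.

Res(f, 7) = (25)/(9) = 25/9

Final answer: 25/9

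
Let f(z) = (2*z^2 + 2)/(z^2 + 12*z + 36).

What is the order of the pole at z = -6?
Factor the denominator:
  z^2 + 12*z + 36 = (z + 6)^2

The numerator P(z) = 2*z^2 + 2 has P(-6) = 74 ≠ 0, so no factor of (z + 6) cancels.
Near z = -6 we can therefore write f(z) = g(z)/(z + 6)^2 with g analytic at -6 and g(-6) ≠ 0 (g is just the numerator).

Hence z = -6 is a pole of order 2.

Final answer: 2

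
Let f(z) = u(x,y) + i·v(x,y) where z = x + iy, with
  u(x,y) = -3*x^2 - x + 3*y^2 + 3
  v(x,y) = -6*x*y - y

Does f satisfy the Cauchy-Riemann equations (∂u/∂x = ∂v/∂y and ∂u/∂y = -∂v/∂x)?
∂u/∂x = -6*x - 1
∂v/∂y = -6*x - 1
∂u/∂y = 6*y
∂v/∂x = -6*y
∂u/∂x = ∂v/∂y and ∂u/∂y = -∂v/∂x hold identically; f is analytic.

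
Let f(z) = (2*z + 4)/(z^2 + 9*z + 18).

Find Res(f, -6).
Write f(z) = P(z)/Q(z) with P(z) = 2*z + 4 and Q(z) = z^2 + 9*z + 18.
The denominator factors as Q(z) = (z + 3)*(z + 6), so z = -6 is a simple zero of Q and P is analytic there; z = -6 is therefore a simple pole and
  Res(f, z₀) = P(z₀)/Q'(z₀).

Q'(z) = 2*z + 9, so Q'(-6) = -3.
P(-6) = -8.

Res(f, -6) = (-8)/(-3) = 8/3

Final answer: 8/3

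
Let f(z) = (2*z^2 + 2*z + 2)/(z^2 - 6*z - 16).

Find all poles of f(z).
{-2, 8}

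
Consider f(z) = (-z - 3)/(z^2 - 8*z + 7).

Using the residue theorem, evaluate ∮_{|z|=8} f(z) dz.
-2*I*pi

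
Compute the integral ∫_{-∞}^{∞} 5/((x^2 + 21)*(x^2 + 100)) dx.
Let f(z) = 5/((z^2 + 21)*(z^2 + 100)). The denominator has no real zeros and deg Q - deg P = 4 ≥ 2, so the integral of f over the upper semicircle |z| = R tends to 0 as R → ∞. Closing the contour in the upper half-plane,
  ∫_{-∞}^{∞} f(x) dx = 2πi · Σ Res(f, z_k)  over the poles with Im z_k > 0.

Zeros of the denominator: z^2 + 21 = 0 gives z = ±sqrt(21)*I; z^2 + 100 = 0 gives z = ±10*I.
Upper half-plane: z = 10*I, z = sqrt(21)*I (simple).

Each pole is a simple zero of Q(z) = z^4 + 121*z^2 + 2100, so Res(f, z₀) = P(z₀)/Q'(z₀) with P(z) = 5, Q'(z) = 4*z^3 + 242*z:
  Res(f, 10*I) = (5)/(-1580*I) = I/316
  Res(f, sqrt(21)*I) = (5)/(158*sqrt(21)*I) = -5*sqrt(21)*I/3318

Sum of residues: I*(21 - 10*sqrt(21))/6636
∫_{-∞}^{∞} f(x) dx = 2πi · (I*(21 - 10*sqrt(21))/6636) = pi*(-21 + 10*sqrt(21))/3318

Final answer: pi*(-21 + 10*sqrt(21))/3318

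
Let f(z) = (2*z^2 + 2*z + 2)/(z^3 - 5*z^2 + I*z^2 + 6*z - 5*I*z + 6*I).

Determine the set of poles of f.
{-I, 2, 3}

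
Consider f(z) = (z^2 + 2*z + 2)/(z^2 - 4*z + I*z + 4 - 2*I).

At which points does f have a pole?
The singularities of f are the zeros of the denominator. Factoring,
  z^2 - 4*z + I*z + 4 - 2*I = (z - 2 + I)*(z - 2)
so the candidates are z = 2 - I, z = 2.

Check the numerator P(z) = z^2 + 2*z + 2 at each one:
  P(2 - I) = 9 - 6*I ≠ 0, so z = 2 - I is a (simple) pole.
  P(2) = 10 ≠ 0, so z = 2 is a (simple) pole.

Poles of f: {2 - I, 2}

Final answer: {2 - I, 2}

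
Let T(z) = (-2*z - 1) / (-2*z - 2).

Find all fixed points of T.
T(z) = z means -2*z - 1 = z*(-2*z - 2), i.e.
  1 - 2*z^2 = 0.
Discriminant: (0)^2 - 4*(-2)*(1) = 8, so the roots are real.
  z = (0 ± sqrt(8))/(2*(-2))
Fixed points: {-sqrt(2)/2, sqrt(2)/2}

Final answer: {-sqrt(2)/2, sqrt(2)/2}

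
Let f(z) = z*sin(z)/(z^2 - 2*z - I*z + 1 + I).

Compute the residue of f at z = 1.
Write f(z) = P(z)/Q(z) with P(z) = z*sin(z) and Q(z) = z^2 - 2*z - I*z + 1 + I.
The denominator factors as Q(z) = (z - 1 - I)*(z - 1), so z = 1 is a simple zero of Q and P is analytic there; z = 1 is therefore a simple pole and
  Res(f, z₀) = P(z₀)/Q'(z₀).

Q'(z) = 2*z - 2 - I, so Q'(1) = -I.
P(1) = sin(1).

Res(f, 1) = (sin(1))/(-I) = I*sin(1)

Final answer: I*sin(1)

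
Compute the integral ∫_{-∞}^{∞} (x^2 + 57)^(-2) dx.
sqrt(57)*pi/6498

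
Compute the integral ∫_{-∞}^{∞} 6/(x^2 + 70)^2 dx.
Let f(z) = 6/(z^2 + 70)^2. The denominator has no real zeros and deg Q - deg P = 4 ≥ 2, so the integral of f over the upper semicircle |z| = R tends to 0 as R → ∞. Closing the contour in the upper half-plane,
  ∫_{-∞}^{∞} f(x) dx = 2πi · Σ Res(f, z_k)  over the poles with Im z_k > 0.

Zeros of the denominator: z^2 + 70 = 0 gives z = ±sqrt(70)*I.
Upper half-plane: z = sqrt(70)*I (a pole of order 2).

Write f(z) = g(z)/(z - sqrt(70)*I)^2 with g(z) = 6/(z + sqrt(70)*I)^2. For a double pole, Res(f, z₀) = g'(z₀):
  g'(z) = -12/(z + sqrt(70)*I)^3
  Res(f, sqrt(70)*I) = g'(sqrt(70)*I) = -3*sqrt(70)*I/9800

∫_{-∞}^{∞} f(x) dx = 2πi · (-3*sqrt(70)*I/9800) = 3*sqrt(70)*pi/4900

Final answer: 3*sqrt(70)*pi/4900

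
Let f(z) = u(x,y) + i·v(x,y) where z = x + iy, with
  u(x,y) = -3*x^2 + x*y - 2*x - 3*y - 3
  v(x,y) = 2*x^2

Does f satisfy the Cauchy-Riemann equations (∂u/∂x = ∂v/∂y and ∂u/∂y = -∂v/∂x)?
∂u/∂x = -6*x + y - 2
∂v/∂y = 0
∂u/∂y = x - 3
∂v/∂x = 4*x
∂u/∂x ≠ ∂v/∂y and ∂u/∂y ≠ -∂v/∂x; the Cauchy-Riemann equations are not satisfied, so f is not analytic.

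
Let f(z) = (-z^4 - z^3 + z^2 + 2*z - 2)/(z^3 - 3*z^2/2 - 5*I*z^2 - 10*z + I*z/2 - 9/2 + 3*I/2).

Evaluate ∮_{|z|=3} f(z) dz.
By the residue theorem, ∮_C f(z) dz = 2πi · (sum of the residues of f at the poles inside |z| = 3).

The denominator factors as (z + 1/2)*(z - 3 - 3*I)*(z + 1 - 2*I), so the singularities of f are simple poles at z = -1/2, z = 3 + 3*I, z = -1 + 2*I.
  |-1/2|² = 1/4 < 9 = 3², so this pole is inside the contour.
  |3 + 3*I|² = 18 > 9 = 3², so this pole is outside the contour.
  |-1 + 2*I|² = 5 < 9 = 3², so this pole is inside the contour.

With P(z) = -z^4 - z^3 + z^2 + 2*z - 2 and Q(z) = z^3 - 3*z^2/2 - 5*I*z^2 - 10*z + I*z/2 - 9/2 + 3*I/2, each pole is simple, so Res(f, z₀) = P(z₀)/Q'(z₀) with Q'(z) = 3*z^2 - 3*z - 10*I*z - 10 + I/2.
  Res(f, -1/2) = P(-1/2)/Q'(-1/2) = (-43/16)/(-31/4 + 11*I/2) = 1333/5780 + 473*I/2890
  Res(f, -1 + 2*I) = P(-1 + 2*I)/Q'(-1 + 2*I) = (-11 - 22*I)/(4 - 15*I/2) = 484/289 - 682*I/289

Sum of residues inside C: 11013/5780 - 6347*I/2890
∮_C f(z) dz = 2πi · (11013/5780 - 6347*I/2890) = pi*(6347/1445 + 11013*I/2890)

Final answer: pi*(6347/1445 + 11013*I/2890)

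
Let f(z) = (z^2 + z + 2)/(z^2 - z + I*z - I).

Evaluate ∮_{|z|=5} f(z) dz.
By the residue theorem, ∮_C f(z) dz = 2πi · (sum of the residues of f at the poles inside |z| = 5).

The denominator factors as (z - 1)*(z + I), so the singularities of f are simple poles at z = 1, z = -I.
  |1|² = 1 < 25 = 5², so this pole is inside the contour.
  |-I|² = 1 < 25 = 5², so this pole is inside the contour.

With P(z) = z^2 + z + 2 and Q(z) = z^2 - z + I*z - I, each pole is simple, so Res(f, z₀) = P(z₀)/Q'(z₀) with Q'(z) = 2*z - 1 + I.
  Res(f, 1) = P(1)/Q'(1) = (4)/(1 + I) = 2 - 2*I
  Res(f, -I) = P(-I)/Q'(-I) = (1 - I)/(-1 - I) = I

Sum of residues inside C: 2 - I
∮_C f(z) dz = 2πi · (2 - I) = pi*(2 + 4*I)

Final answer: pi*(2 + 4*I)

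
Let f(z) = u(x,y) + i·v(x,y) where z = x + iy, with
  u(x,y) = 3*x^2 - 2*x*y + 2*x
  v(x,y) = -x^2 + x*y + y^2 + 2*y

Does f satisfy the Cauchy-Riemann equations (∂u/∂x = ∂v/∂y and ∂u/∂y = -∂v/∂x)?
∂u/∂x = 6*x - 2*y + 2
∂v/∂y = x + 2*y + 2
∂u/∂y = -2*x
∂v/∂x = -2*x + y
∂u/∂x ≠ ∂v/∂y and ∂u/∂y ≠ -∂v/∂x; the Cauchy-Riemann equations are not satisfied, so f is not analytic.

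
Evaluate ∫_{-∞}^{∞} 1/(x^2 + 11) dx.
Let f(z) = 1/(z^2 + 11). The denominator has no real zeros and deg Q - deg P = 2 ≥ 2, so the integral of f over the upper semicircle |z| = R tends to 0 as R → ∞. Closing the contour in the upper half-plane,
  ∫_{-∞}^{∞} f(x) dx = 2πi · Σ Res(f, z_k)  over the poles with Im z_k > 0.

Zeros of the denominator: z^2 + 11 = 0 gives z = ±sqrt(11)*I.
Upper half-plane: z = sqrt(11)*I (simple).

Each pole is a simple zero of Q(z) = z^2 + 11, so Res(f, z₀) = P(z₀)/Q'(z₀) with P(z) = 1, Q'(z) = 2*z:
  Res(f, sqrt(11)*I) = (1)/(2*sqrt(11)*I) = -sqrt(11)*I/22

∫_{-∞}^{∞} f(x) dx = 2πi · (-sqrt(11)*I/22) = sqrt(11)*pi/11

Final answer: sqrt(11)*pi/11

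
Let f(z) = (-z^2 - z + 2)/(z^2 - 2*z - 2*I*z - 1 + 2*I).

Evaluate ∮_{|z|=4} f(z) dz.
pi*(4 - 6*I)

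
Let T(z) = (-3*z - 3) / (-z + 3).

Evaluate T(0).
Substitute z = 0:
  numerator:   -3*(0) - 3 = -3
  denominator: -(0) + 3 = 3
T(0) = (-3)/(3) = -1

Final answer: -1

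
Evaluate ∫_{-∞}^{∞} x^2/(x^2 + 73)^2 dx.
Let f(z) = z^2/(z^2 + 73)^2. The denominator has no real zeros and deg Q - deg P = 2 ≥ 2, so the integral of f over the upper semicircle |z| = R tends to 0 as R → ∞. Closing the contour in the upper half-plane,
  ∫_{-∞}^{∞} f(x) dx = 2πi · Σ Res(f, z_k)  over the poles with Im z_k > 0.

Zeros of the denominator: z^2 + 73 = 0 gives z = ±sqrt(73)*I.
Upper half-plane: z = sqrt(73)*I (a pole of order 2).

Write f(z) = g(z)/(z - sqrt(73)*I)^2 with g(z) = z^2/(z + sqrt(73)*I)^2. For a double pole, Res(f, z₀) = g'(z₀):
  g'(z) = 2*sqrt(73)*I*z/(z + sqrt(73)*I)^3
  Res(f, sqrt(73)*I) = g'(sqrt(73)*I) = -sqrt(73)*I/292

∫_{-∞}^{∞} f(x) dx = 2πi · (-sqrt(73)*I/292) = sqrt(73)*pi/146

Final answer: sqrt(73)*pi/146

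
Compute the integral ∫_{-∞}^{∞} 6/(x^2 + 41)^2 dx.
Let f(z) = 6/(z^2 + 41)^2. The denominator has no real zeros and deg Q - deg P = 4 ≥ 2, so the integral of f over the upper semicircle |z| = R tends to 0 as R → ∞. Closing the contour in the upper half-plane,
  ∫_{-∞}^{∞} f(x) dx = 2πi · Σ Res(f, z_k)  over the poles with Im z_k > 0.

Zeros of the denominator: z^2 + 41 = 0 gives z = ±sqrt(41)*I.
Upper half-plane: z = sqrt(41)*I (a pole of order 2).

Write f(z) = g(z)/(z - sqrt(41)*I)^2 with g(z) = 6/(z + sqrt(41)*I)^2. For a double pole, Res(f, z₀) = g'(z₀):
  g'(z) = -12/(z + sqrt(41)*I)^3
  Res(f, sqrt(41)*I) = g'(sqrt(41)*I) = -3*sqrt(41)*I/3362

∫_{-∞}^{∞} f(x) dx = 2πi · (-3*sqrt(41)*I/3362) = 3*sqrt(41)*pi/1681

Final answer: 3*sqrt(41)*pi/1681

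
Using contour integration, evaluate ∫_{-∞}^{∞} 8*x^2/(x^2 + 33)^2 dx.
Let f(z) = 8*z^2/(z^2 + 33)^2. The denominator has no real zeros and deg Q - deg P = 2 ≥ 2, so the integral of f over the upper semicircle |z| = R tends to 0 as R → ∞. Closing the contour in the upper half-plane,
  ∫_{-∞}^{∞} f(x) dx = 2πi · Σ Res(f, z_k)  over the poles with Im z_k > 0.

Zeros of the denominator: z^2 + 33 = 0 gives z = ±sqrt(33)*I.
Upper half-plane: z = sqrt(33)*I (a pole of order 2).

Write f(z) = g(z)/(z - sqrt(33)*I)^2 with g(z) = 8*z^2/(z + sqrt(33)*I)^2. For a double pole, Res(f, z₀) = g'(z₀):
  g'(z) = 16*sqrt(33)*I*z/(z + sqrt(33)*I)^3
  Res(f, sqrt(33)*I) = g'(sqrt(33)*I) = -2*sqrt(33)*I/33

∫_{-∞}^{∞} f(x) dx = 2πi · (-2*sqrt(33)*I/33) = 4*sqrt(33)*pi/33

Final answer: 4*sqrt(33)*pi/33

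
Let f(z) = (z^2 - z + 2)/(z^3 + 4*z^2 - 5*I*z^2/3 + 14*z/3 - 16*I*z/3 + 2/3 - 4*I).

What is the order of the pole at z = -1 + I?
Factor the denominator:
  z^3 + 4*z^2 - 5*I*z^2/3 + 14*z/3 - 16*I*z/3 + 2/3 - 4*I = (z + 1 - I)^2*(z + 2 + I/3)

The numerator P(z) = z^2 - z + 2 has P(-1 + I) = 3 - 3*I ≠ 0, so no factor of (z + 1 - I) cancels.
Near z = -1 + I we can therefore write f(z) = g(z)/(z + 1 - I)^2 with g analytic at -1 + I and g(-1 + I) ≠ 0 (g is the numerator divided by the remaining denominator factors).

Hence z = -1 + I is a pole of order 2.

Final answer: 2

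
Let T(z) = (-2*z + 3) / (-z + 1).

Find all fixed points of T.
T(z) = z means -2*z + 3 = z*(-z + 1), i.e.
  -z^2 + 3*z - 3 = 0.
Discriminant: (3)^2 - 4*(-1)*(-3) = -3, so the roots are complex conjugates.
  z = (-3 ± I*sqrt(3))/(2*(-1))
Fixed points: {3/2 - sqrt(3)*I/2, 3/2 + sqrt(3)*I/2}

Final answer: {3/2 - sqrt(3)*I/2, 3/2 + sqrt(3)*I/2}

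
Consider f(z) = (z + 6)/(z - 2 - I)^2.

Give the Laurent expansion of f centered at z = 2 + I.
Put w = z - (2 + I), i.e. z = w + 2 + I. The denominator is w^2, so it suffices to rewrite the numerator in powers of w.

P(z) = z + 6
P(w + 2 + I) = 8 + I + w

Dividing each term by w^2:
  f = (8 + I)/w^2 + 1/w

Substituting back w = z - 2 - I:
  f(z) = (8 + I)/(z - 2 - I)^2 + 1/(z - 2 - I)

The series is finite because the numerator is a polynomial; the negative powers form the principal part, and the coefficient of 1/(z - 2 - I) gives Res(f, 2 + I) = 1.

Final answer: (8 + I)/(z - 2 - I)^2 + 1/(z - 2 - I)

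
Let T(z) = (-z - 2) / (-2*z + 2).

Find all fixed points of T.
{-1/2, 2}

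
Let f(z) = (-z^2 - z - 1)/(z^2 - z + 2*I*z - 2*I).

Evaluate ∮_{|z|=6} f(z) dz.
pi*(-4 - 4*I)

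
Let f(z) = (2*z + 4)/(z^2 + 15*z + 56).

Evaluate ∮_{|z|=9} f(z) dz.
By the residue theorem, ∮_C f(z) dz = 2πi · (sum of the residues of f at the poles inside |z| = 9).

The denominator factors as (z + 8)*(z + 7), so the singularities of f are simple poles at z = -8, z = -7.
  |-8|² = 64 < 81 = 9², so this pole is inside the contour.
  |-7|² = 49 < 81 = 9², so this pole is inside the contour.

With P(z) = 2*z + 4 and Q(z) = z^2 + 15*z + 56, each pole is simple, so Res(f, z₀) = P(z₀)/Q'(z₀) with Q'(z) = 2*z + 15.
  Res(f, -8) = P(-8)/Q'(-8) = (-12)/(-1) = 12
  Res(f, -7) = P(-7)/Q'(-7) = (-10)/(1) = -10

Sum of residues inside C: 2
∮_C f(z) dz = 2πi · (2) = 4*I*pi

Final answer: 4*I*pi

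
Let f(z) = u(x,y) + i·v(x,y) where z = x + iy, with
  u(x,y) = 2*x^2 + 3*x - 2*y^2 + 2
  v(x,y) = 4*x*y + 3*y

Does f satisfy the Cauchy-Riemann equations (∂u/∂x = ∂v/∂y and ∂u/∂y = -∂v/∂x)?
∂u/∂x = 4*x + 3
∂v/∂y = 4*x + 3
∂u/∂y = -4*y
∂v/∂x = 4*y
∂u/∂x = ∂v/∂y and ∂u/∂y = -∂v/∂x hold identically; f is analytic.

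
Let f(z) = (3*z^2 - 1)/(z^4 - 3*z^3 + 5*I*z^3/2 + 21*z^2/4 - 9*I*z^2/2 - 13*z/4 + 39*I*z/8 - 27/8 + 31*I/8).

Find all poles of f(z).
The singularities of f are the zeros of the denominator. Factoring,
  z^4 - 3*z^3 + 5*I*z^3/2 + 21*z^2/4 - 9*I*z^2/2 - 13*z/4 + 39*I*z/8 - 27/8 + 31*I/8 = (z + 1/2)*(z - 1 + 3*I)*(z - 1 - 3*I/2)*(z - 3/2 + I)
so the candidates are z = -1/2, z = 1 - 3*I, z = 1 + 3*I/2, z = 3/2 - I.

Check the numerator P(z) = 3*z^2 - 1 at each one:
  P(-1/2) = -1/4 ≠ 0, so z = -1/2 is a (simple) pole.
  P(1 - 3*I) = -25 - 18*I ≠ 0, so z = 1 - 3*I is a (simple) pole.
  P(1 + 3*I/2) = -19/4 + 9*I ≠ 0, so z = 1 + 3*I/2 is a (simple) pole.
  P(3/2 - I) = 11/4 - 9*I ≠ 0, so z = 3/2 - I is a (simple) pole.

Poles of f: {-1/2, 1 - 3*I, 1 + 3*I/2, 3/2 - I}

Final answer: {-1/2, 1 - 3*I, 1 + 3*I/2, 3/2 - I}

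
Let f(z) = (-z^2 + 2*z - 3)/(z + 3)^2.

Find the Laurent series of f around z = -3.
Put w = z - (-3), i.e. z = w - 3. The denominator is w^2, so it suffices to rewrite the numerator in powers of w.

P(z) = -z^2 + 2*z - 3
P(w - 3) = -18 + 8*w - w^2

Dividing each term by w^2:
  f = -18/w^2 + 8/w - 1

Substituting back w = z + 3:
  f(z) = -18/(z + 3)^2 + 8/(z + 3) - 1

The series is finite because the numerator is a polynomial; the negative powers form the principal part, and the coefficient of 1/(z + 3) gives Res(f, -3) = 8.

Final answer: -18/(z + 3)^2 + 8/(z + 3) - 1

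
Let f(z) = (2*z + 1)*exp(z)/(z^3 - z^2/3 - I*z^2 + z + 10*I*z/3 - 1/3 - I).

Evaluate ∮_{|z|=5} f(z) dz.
pi*(96/169 - 129*I/169)*exp(-1 + 2*I) + pi*(180/169 + 75*I/169)*exp(1/3) + pi*(-276/169 + 54*I/169)*exp(1 - I)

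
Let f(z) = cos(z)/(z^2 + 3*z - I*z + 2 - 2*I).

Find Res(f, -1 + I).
(1/2 - I/2)*cos(1 - I)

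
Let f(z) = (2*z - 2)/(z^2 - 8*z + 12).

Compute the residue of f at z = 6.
Write f(z) = P(z)/Q(z) with P(z) = 2*z - 2 and Q(z) = z^2 - 8*z + 12.
The denominator factors as Q(z) = (z - 2)*(z - 6), so z = 6 is a simple zero of Q and P is analytic there; z = 6 is therefore a simple pole and
  Res(f, z₀) = P(z₀)/Q'(z₀).

Q'(z) = 2*z - 8, so Q'(6) = 4.
P(6) = 10.

Res(f, 6) = (10)/(4) = 5/2

Final answer: 5/2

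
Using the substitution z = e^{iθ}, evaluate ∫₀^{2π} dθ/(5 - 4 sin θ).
2*pi/3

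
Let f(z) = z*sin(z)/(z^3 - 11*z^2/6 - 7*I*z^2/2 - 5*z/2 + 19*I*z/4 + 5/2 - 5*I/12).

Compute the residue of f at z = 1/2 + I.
(57/37 + 9*I/37)*sin(1/2 + I)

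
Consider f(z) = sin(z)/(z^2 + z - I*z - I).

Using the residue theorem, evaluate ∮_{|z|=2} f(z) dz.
By the residue theorem, ∮_C f(z) dz = 2πi · (sum of the residues of f at the poles inside |z| = 2).

The denominator factors as (z - I)*(z + 1), so the singularities of f are simple poles at z = I, z = -1.
  |I|² = 1 < 4 = 2², so this pole is inside the contour.
  |-1|² = 1 < 4 = 2², so this pole is inside the contour.

With P(z) = sin(z) and Q(z) = z^2 + z - I*z - I, each pole is simple, so Res(f, z₀) = P(z₀)/Q'(z₀) with Q'(z) = 2*z + 1 - I.
  Res(f, I) = P(I)/Q'(I) = (I*sinh(1))/(1 + I) = (1/2 + I/2)*sinh(1)
  Res(f, -1) = P(-1)/Q'(-1) = (-sin(1))/(-1 - I) = (1/2 - I/2)*sin(1)

Sum of residues inside C: (1/2 - I/2)*sin(1) + (1/2 + I/2)*sinh(1)
∮_C f(z) dz = 2πi · ((1/2 - I/2)*sin(1) + (1/2 + I/2)*sinh(1)) = pi*(1 + I)*sin(1) + pi*(-1 + I)*sinh(1)

Final answer: pi*(1 + I)*sin(1) + pi*(-1 + I)*sinh(1)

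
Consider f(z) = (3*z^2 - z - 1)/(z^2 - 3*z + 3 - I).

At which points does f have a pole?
The singularities of f are the zeros of the denominator. Factoring,
  z^2 - 3*z + 3 - I = (z - 2 - I)*(z - 1 + I)
so the candidates are z = 2 + I, z = 1 - I.

Check the numerator P(z) = 3*z^2 - z - 1 at each one:
  P(2 + I) = 6 + 11*I ≠ 0, so z = 2 + I is a (simple) pole.
  P(1 - I) = -2 - 5*I ≠ 0, so z = 1 - I is a (simple) pole.

Poles of f: {1 - I, 2 + I}

Final answer: {1 - I, 2 + I}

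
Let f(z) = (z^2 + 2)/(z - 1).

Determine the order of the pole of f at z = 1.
Factor the denominator:
  z - 1 = (z - 1)

The numerator P(z) = z^2 + 2 has P(1) = 3 ≠ 0, so no factor of (z - 1) cancels.
Near z = 1 we can therefore write f(z) = g(z)/(z - 1) with g analytic at 1 and g(1) ≠ 0 (g is just the numerator).

Hence z = 1 is a pole of order 1.

Final answer: 1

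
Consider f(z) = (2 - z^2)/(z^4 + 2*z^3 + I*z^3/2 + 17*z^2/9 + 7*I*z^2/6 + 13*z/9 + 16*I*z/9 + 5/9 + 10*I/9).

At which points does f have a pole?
The singularities of f are the zeros of the denominator. Factoring,
  z^4 + 2*z^3 + I*z^3/2 + 17*z^2/9 + 7*I*z^2/6 + 13*z/9 + 16*I*z/9 + 5/9 + 10*I/9 = (z + 1/3 - I)*(z + 1 + I/2)*(z - 1/3 + I)*(z + 1)
so the candidates are z = -1/3 + I, z = -1 - I/2, z = 1/3 - I, z = -1.

Check the numerator P(z) = 2 - z^2 at each one:
  P(-1/3 + I) = 26/9 + 2*I/3 ≠ 0, so z = -1/3 + I is a (simple) pole.
  P(-1 - I/2) = 5/4 - I ≠ 0, so z = -1 - I/2 is a (simple) pole.
  P(1/3 - I) = 26/9 + 2*I/3 ≠ 0, so z = 1/3 - I is a (simple) pole.
  P(-1) = 1 ≠ 0, so z = -1 is a (simple) pole.

Poles of f: {-1 - I/2, -1, -1/3 + I, 1/3 - I}

Final answer: {-1 - I/2, -1, -1/3 + I, 1/3 - I}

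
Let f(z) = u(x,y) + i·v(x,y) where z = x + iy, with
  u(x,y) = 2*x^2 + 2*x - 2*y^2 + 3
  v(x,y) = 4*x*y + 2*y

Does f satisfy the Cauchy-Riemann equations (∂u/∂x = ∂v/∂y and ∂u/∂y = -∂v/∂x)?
∂u/∂x = 4*x + 2
∂v/∂y = 4*x + 2
∂u/∂y = -4*y
∂v/∂x = 4*y
∂u/∂x = ∂v/∂y and ∂u/∂y = -∂v/∂x hold identically; f is analytic.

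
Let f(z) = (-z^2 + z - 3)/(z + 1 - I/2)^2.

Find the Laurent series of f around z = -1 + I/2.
Put w = z - (-1 + I/2), i.e. z = w - 1 + I/2. The denominator is w^2, so it suffices to rewrite the numerator in powers of w.

P(z) = -z^2 + z - 3
P(w - 1 + I/2) = -19/4 + 3*I/2 + (3 - I)*w - w^2

Dividing each term by w^2:
  f = (-19/4 + 3*I/2)/w^2 + (3 - I)/w - 1

Substituting back w = z + 1 - I/2:
  f(z) = (-19/4 + 3*I/2)/(z + 1 - I/2)^2 + (3 - I)/(z + 1 - I/2) - 1

The series is finite because the numerator is a polynomial; the negative powers form the principal part, and the coefficient of 1/(z + 1 - I/2) gives Res(f, -1 + I/2) = 3 - I.

Final answer: (-19/4 + 3*I/2)/(z + 1 - I/2)^2 + (3 - I)/(z + 1 - I/2) - 1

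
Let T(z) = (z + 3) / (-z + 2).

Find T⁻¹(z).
Set w = T(z) = (z + 3) / (-z + 2) and solve for z:
  w*(-z + 2) = z + 3
  2*w + z*(-w - 1) - 3 = 0
  z*(-w - 1) = 3 - 2*w
  z = (2*w - 3)/(w + 1)
Renaming the variable, T⁻¹(z) = (2*z - 3)/(z + 1).
(Check: ad - bc = 5 ≠ 0, so T is invertible.)

Final answer: (2*z - 3)/(z + 1)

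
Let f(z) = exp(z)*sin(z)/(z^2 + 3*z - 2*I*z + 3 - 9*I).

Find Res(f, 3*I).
(4/25 + 3*I/25)*exp(3*I)*sinh(3)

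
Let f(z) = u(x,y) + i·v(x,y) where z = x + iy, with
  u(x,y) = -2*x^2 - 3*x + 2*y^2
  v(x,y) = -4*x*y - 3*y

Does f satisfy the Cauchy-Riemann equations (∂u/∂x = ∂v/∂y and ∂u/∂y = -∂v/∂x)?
∂u/∂x = -4*x - 3
∂v/∂y = -4*x - 3
∂u/∂y = 4*y
∂v/∂x = -4*y
∂u/∂x = ∂v/∂y and ∂u/∂y = -∂v/∂x hold identically; f is analytic.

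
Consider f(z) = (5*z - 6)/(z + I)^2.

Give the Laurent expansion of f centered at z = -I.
(-6 - 5*I)/(z + I)^2 + 5/(z + I)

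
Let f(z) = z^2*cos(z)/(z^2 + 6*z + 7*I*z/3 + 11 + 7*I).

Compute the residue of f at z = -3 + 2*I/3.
Write f(z) = P(z)/Q(z) with P(z) = z^2*cos(z) and Q(z) = z^2 + 6*z + 7*I*z/3 + 11 + 7*I.
The denominator factors as Q(z) = (z + 3 + 3*I)*(z + 3 - 2*I/3), so z = -3 + 2*I/3 is a simple zero of Q and P is analytic there; z = -3 + 2*I/3 is therefore a simple pole and
  Res(f, z₀) = P(z₀)/Q'(z₀).

Q'(z) = 2*z + 6 + 7*I/3, so Q'(-3 + 2*I/3) = 11*I/3.
P(-3 + 2*I/3) = (77/9 - 4*I)*cos(3 - 2*I/3).

Res(f, -3 + 2*I/3) = ((77/9 - 4*I)*cos(3 - 2*I/3))/(11*I/3) = (-12/11 - 7*I/3)*cos(3 - 2*I/3)

Final answer: (-12/11 - 7*I/3)*cos(3 - 2*I/3)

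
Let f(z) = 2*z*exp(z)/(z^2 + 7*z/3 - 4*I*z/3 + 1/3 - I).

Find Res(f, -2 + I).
Write f(z) = P(z)/Q(z) with P(z) = 2*z*exp(z) and Q(z) = z^2 + 7*z/3 - 4*I*z/3 + 1/3 - I.
The denominator factors as Q(z) = (z + 1/3 - I/3)*(z + 2 - I), so z = -2 + I is a simple zero of Q and P is analytic there; z = -2 + I is therefore a simple pole and
  Res(f, z₀) = P(z₀)/Q'(z₀).

Q'(z) = 2*z + 7/3 - 4*I/3, so Q'(-2 + I) = -5/3 + 2*I/3.
P(-2 + I) = (-4 + 2*I)*exp(-2 + I).

Res(f, -2 + I) = ((-4 + 2*I)*exp(-2 + I))/(-5/3 + 2*I/3) = (72/29 - 6*I/29)*exp(-2 + I)

Final answer: (72/29 - 6*I/29)*exp(-2 + I)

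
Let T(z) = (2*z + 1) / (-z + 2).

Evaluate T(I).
Substitute z = I:
  numerator:   2*(I) + 1 = 1 + 2*I
  denominator: -(I) + 2 = 2 - I
T(I) = (1 + 2*I)/(2 - I); multiplying numerator and denominator by the conjugate 2 + I gives (5*I)/5 = I

Final answer: I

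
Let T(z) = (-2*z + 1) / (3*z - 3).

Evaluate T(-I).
-1/2 - I/6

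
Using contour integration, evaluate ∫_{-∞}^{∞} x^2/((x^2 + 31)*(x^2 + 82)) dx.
pi*(-sqrt(31) + sqrt(82))/51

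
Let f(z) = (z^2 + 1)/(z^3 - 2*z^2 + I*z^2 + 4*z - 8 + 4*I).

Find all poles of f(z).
{-2*I, 2*I, 2 - I}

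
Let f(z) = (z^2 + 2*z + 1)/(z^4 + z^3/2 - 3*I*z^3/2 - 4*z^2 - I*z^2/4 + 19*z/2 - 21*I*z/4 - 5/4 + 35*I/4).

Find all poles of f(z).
The singularities of f are the zeros of the denominator. Factoring,
  z^4 + z^3/2 - 3*I*z^3/2 - 4*z^2 - I*z^2/4 + 19*z/2 - 21*I*z/4 - 5/4 + 35*I/4 = (z + 3 - I)*(z + I)*(z - 3/2 - 2*I)*(z - 1 + I/2)
so the candidates are z = -3 + I, z = -I, z = 3/2 + 2*I, z = 1 - I/2.

Check the numerator P(z) = z^2 + 2*z + 1 at each one:
  P(-3 + I) = 3 - 4*I ≠ 0, so z = -3 + I is a (simple) pole.
  P(-I) = -2*I ≠ 0, so z = -I is a (simple) pole.
  P(3/2 + 2*I) = 9/4 + 10*I ≠ 0, so z = 3/2 + 2*I is a (simple) pole.
  P(1 - I/2) = 15/4 - 2*I ≠ 0, so z = 1 - I/2 is a (simple) pole.

Poles of f: {-3 + I, -I, 1 - I/2, 3/2 + 2*I}

Final answer: {-3 + I, -I, 1 - I/2, 3/2 + 2*I}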